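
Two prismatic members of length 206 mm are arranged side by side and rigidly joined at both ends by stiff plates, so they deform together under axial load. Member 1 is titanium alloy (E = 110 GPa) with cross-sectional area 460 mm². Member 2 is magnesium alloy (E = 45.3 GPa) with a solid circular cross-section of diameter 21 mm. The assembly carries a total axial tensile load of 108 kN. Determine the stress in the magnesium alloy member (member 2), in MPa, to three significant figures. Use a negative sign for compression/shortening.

73.8 MPa

A_2 = 346.4 mm².
Equal strain + equilibrium ⇒ each member carries load in proportion to AE: A₁E₁ = 50600000 N, A₂E₂ = 15690000 N, ΣAE = 66290000 N.
σ₂ = P·E₂/ΣAE = 108000·45300/66290000 = 73.8 MPa.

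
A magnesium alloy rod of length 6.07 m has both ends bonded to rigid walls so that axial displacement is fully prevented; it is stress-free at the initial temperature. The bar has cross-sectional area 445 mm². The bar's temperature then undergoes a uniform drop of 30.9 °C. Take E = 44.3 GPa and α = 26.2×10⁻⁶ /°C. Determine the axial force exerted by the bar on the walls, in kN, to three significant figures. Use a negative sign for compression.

Free thermal expansion αLΔT = 26.2e-6 · 6070 · -30.9 = -4.914 mm.
The walls impose strain ε = −(-4.914)/6070 = 8.0958e-04; σ = Eε = 44300 · 8.0958e-04 = 35.86 MPa.
Wall reaction R = σ·A = 35.86·445 = 15960 N = 15.96 kN.

16.0 kN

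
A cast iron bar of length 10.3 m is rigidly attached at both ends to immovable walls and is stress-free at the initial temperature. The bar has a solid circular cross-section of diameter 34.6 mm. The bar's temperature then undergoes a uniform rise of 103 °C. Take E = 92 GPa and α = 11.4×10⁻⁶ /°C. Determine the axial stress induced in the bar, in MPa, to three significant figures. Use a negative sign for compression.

Free thermal expansion αLΔT = 11.4e-6 · 10300 · 103 = 12.09 mm.
The walls impose strain ε = −(12.09)/10300 = -1.1742e-03; σ = Eε = 92000 · -1.1742e-03 = -108 MPa.

-108 MPa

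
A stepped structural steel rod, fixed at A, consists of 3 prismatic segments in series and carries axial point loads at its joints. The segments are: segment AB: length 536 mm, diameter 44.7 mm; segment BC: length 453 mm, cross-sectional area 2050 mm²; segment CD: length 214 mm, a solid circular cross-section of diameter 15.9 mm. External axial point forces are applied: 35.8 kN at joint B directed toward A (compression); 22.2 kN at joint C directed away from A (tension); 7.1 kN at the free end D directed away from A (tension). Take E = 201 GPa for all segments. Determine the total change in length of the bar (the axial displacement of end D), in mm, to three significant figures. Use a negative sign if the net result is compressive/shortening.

Internal axial forces (sectioning from the free end, tension +): N_CD = 7.1 kN, N_BC = 29.3 kN, N_AB = -6.5 kN.
A_AB = 1569 mm².
A_CD = 198.6 mm².
δ_AB = -6500·536/(1569·201000) = -0.01105 mm
δ_BC = 29300·453/(2050·201000) = 0.03221 mm
δ_CD = 7100·214/(198.6·201000) = 0.03807 mm
δ = Σδ_i = 0.05924 mm.

0.0592 mm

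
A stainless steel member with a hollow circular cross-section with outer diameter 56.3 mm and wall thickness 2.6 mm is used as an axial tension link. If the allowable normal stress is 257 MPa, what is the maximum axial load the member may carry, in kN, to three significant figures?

A = 438.6 mm².
P_max = σ_allow · A = 257 · 438.6 = 112700 N = 112.7 kN.

113 kN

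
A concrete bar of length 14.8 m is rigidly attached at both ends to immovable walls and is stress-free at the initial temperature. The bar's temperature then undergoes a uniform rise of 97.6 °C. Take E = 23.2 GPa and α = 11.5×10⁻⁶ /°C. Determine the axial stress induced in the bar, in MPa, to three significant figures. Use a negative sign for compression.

-26.0 MPa

Free thermal expansion αLΔT = 11.5e-6 · 14800 · 97.6 = 16.61 mm.
The walls impose strain ε = −(16.61)/14800 = -1.1224e-03; σ = Eε = 23200 · -1.1224e-03 = -26.04 MPa.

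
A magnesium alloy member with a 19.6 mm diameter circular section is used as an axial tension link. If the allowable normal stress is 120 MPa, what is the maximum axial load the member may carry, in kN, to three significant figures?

A = 301.7 mm².
P_max = σ_allow · A = 120 · 301.7 = 36210 N = 36.21 kN.

36.2 kN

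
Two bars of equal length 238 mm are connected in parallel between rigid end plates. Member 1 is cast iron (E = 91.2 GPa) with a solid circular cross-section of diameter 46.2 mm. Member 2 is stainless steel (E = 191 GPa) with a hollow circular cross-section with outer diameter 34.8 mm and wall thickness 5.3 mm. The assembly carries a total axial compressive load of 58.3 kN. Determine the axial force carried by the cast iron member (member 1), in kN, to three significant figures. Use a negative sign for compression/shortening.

A_1 = 1676 mm².
A_2 = 491.2 mm².
Equal strain + equilibrium ⇒ each member carries load in proportion to AE: A₁E₁ = 152900000 N, A₂E₂ = 93820000 N, ΣAE = 246700000 N.
F₁ = P·A₁E₁/ΣAE = -58300·152900000/246700000 = -36130 N.

-36.1 kN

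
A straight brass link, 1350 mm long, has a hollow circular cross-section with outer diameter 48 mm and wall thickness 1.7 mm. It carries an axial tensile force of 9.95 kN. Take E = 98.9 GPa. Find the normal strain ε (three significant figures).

A = 247.3 mm².
σ = N/A = 40.24 MPa; ε = σ/E = 40.24/98900 = 4.069e-04.

4.07e-04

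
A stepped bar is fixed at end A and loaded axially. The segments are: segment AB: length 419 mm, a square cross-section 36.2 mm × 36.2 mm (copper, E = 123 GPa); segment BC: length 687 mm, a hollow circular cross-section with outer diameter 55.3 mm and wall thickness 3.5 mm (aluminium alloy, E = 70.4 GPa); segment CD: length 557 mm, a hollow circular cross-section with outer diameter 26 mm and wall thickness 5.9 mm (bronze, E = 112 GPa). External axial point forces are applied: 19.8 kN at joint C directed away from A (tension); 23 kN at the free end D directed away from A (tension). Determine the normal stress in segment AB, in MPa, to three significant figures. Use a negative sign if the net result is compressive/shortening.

32.7 MPa

Internal axial forces (sectioning from the free end, tension +): N_CD = 23 kN, N_BC = 42.8 kN, N_AB = 42.8 kN.
A_AB = 1310 mm².
σ_AB = N_AB/A_AB = 42800/1310 = 32.66 MPa.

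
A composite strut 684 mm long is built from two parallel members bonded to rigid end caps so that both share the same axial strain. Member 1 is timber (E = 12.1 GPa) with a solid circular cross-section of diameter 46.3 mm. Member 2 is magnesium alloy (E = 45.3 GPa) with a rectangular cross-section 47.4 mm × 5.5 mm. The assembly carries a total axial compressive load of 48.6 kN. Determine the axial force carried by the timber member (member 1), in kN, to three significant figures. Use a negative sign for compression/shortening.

-30.8 kN

A_1 = 1684 mm².
A_2 = 260.7 mm².
Equal strain + equilibrium ⇒ each member carries load in proportion to AE: A₁E₁ = 20370000 N, A₂E₂ = 11810000 N, ΣAE = 32180000 N.
F₁ = P·A₁E₁/ΣAE = -48600·20370000/32180000 = -30770 N.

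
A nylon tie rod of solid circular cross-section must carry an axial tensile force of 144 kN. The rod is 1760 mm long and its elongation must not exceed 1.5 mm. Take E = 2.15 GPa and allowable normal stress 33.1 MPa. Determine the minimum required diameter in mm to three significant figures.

Required area A ≥ P/σ_allow = 144000/33.1 = 4350 mm².
For a solid circular section, d ≥ √(4A/π) = 74.43 mm.
Elongation limit: A ≥ PL/(Eδ_allow) = 144000·1760/(2150·1.5) = 78590 mm² ⇒ d ≥ 316.3 mm.
The elongation limit governs.

316 mm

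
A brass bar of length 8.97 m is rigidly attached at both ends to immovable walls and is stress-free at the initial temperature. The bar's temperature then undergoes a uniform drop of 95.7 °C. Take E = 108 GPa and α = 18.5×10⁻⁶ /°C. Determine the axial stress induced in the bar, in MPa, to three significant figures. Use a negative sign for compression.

Free thermal expansion αLΔT = 18.5e-6 · 8970 · -95.7 = -15.88 mm.
The walls impose strain ε = −(-15.88)/8970 = 1.7705e-03; σ = Eε = 108000 · 1.7705e-03 = 191.2 MPa.

191 MPa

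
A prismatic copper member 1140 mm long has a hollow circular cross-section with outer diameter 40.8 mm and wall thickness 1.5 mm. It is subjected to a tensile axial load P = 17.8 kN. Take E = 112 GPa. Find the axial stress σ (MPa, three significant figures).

A = 185.2 mm².
σ = N/A = 17800/185.2 = 96.11 MPa.

96.1 MPa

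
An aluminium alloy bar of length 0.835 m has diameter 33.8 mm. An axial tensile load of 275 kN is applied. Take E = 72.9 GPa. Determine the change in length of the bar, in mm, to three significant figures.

3.51 mm

A = 897.3 mm².
δ_mech = NL/(AE) = 275000·835/(897.3·72900) = 3.51 mm.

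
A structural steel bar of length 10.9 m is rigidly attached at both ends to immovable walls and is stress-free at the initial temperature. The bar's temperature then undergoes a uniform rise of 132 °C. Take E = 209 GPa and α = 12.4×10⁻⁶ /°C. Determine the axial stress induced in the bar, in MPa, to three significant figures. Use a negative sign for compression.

Free thermal expansion αLΔT = 12.4e-6 · 10900 · 132 = 17.84 mm.
The walls impose strain ε = −(17.84)/10900 = -1.6368e-03; σ = Eε = 209000 · -1.6368e-03 = -342.1 MPa.

-342 MPa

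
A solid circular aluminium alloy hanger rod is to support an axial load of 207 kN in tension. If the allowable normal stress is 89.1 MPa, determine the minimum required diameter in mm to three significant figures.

54.4 mm

Required area A ≥ P/σ_allow = 207000/89.1 = 2323 mm².
For a solid circular section, d ≥ √(4A/π) = 54.39 mm.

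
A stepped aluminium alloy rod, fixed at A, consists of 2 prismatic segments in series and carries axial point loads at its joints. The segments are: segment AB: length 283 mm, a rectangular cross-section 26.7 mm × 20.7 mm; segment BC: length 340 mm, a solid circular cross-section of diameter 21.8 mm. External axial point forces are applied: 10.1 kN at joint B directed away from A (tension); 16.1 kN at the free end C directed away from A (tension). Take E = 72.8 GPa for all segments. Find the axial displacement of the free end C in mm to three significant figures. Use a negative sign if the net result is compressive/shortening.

0.386 mm

Internal axial forces (sectioning from the free end, tension +): N_BC = 16.1 kN, N_AB = 26.2 kN.
A_AB = 552.7 mm².
A_BC = 373.3 mm².
δ_AB = 26200·283/(552.7·72800) = 0.1843 mm
δ_BC = 16100·340/(373.3·72800) = 0.2015 mm
δ = Σδ_i = 0.3857 mm.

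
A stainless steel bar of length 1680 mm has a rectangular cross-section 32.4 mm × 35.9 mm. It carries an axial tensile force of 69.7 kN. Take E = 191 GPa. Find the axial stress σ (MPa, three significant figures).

A = 1163 mm².
σ = N/A = 69700/1163 = 59.92 MPa.

59.9 MPa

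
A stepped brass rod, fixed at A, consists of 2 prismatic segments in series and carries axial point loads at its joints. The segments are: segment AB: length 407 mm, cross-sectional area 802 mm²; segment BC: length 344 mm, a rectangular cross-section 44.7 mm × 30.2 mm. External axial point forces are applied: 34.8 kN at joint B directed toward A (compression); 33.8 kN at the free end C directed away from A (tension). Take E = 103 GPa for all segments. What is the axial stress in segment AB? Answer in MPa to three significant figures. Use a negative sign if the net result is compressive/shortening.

-1.25 MPa

Internal axial forces (sectioning from the free end, tension +): N_BC = 33.8 kN, N_AB = -1 kN.
σ_AB = N_AB/A_AB = -1000/802 = -1.247 MPa.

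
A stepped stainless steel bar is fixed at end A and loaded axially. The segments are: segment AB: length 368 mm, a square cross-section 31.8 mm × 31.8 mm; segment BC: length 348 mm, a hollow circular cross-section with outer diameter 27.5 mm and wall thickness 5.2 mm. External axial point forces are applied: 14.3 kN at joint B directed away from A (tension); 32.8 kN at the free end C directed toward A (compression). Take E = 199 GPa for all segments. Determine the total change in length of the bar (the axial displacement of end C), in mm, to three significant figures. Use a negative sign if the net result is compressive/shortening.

-0.191 mm

Internal axial forces (sectioning from the free end, tension +): N_BC = -32.8 kN, N_AB = -18.5 kN.
A_AB = 1011 mm².
A_BC = 364.3 mm².
δ_AB = -18500·368/(1011·199000) = -0.03383 mm
δ_BC = -32800·348/(364.3·199000) = -0.1574 mm
δ = Σδ_i = -0.1913 mm.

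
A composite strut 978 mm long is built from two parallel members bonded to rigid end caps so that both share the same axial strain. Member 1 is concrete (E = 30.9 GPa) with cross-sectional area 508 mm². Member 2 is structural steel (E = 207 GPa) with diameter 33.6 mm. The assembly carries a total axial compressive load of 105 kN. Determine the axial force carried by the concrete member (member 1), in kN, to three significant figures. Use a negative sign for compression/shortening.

-8.27 kN

A_2 = 886.7 mm².
Equal strain + equilibrium ⇒ each member carries load in proportion to AE: A₁E₁ = 15700000 N, A₂E₂ = 183500000 N, ΣAE = 199200000 N.
F₁ = P·A₁E₁/ΣAE = -105000·15700000/199200000 = -8272 N.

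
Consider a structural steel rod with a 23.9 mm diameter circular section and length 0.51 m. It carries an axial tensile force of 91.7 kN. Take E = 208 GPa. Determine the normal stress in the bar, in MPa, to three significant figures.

A = 448.6 mm².
σ = N/A = 91700/448.6 = 204.4 MPa.

204 MPa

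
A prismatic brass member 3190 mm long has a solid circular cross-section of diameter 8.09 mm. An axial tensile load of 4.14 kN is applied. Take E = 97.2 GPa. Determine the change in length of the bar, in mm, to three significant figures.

2.64 mm

A = 51.4 mm².
δ_mech = NL/(AE) = 4140·3190/(51.4·97200) = 2.643 mm.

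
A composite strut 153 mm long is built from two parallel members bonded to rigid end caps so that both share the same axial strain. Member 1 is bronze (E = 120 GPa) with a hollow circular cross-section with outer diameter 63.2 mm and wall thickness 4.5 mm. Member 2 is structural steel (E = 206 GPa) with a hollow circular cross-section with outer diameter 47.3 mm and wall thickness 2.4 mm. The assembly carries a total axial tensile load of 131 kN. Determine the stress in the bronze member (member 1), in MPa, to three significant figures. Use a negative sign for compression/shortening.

92.8 MPa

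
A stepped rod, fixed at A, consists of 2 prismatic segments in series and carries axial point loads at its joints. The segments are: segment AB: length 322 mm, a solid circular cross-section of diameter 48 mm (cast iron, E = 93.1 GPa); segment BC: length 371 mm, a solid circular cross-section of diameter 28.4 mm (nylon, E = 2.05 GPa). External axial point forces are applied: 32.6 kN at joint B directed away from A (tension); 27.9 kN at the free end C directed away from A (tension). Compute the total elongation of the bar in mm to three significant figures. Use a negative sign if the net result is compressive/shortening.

Internal axial forces (sectioning from the free end, tension +): N_BC = 27.9 kN, N_AB = 60.5 kN.
A_AB = 1810 mm².
A_BC = 633.5 mm².
δ_AB = 60500·322/(1810·93100) = 0.1156 mm
δ_BC = 27900·371/(633.5·2050) = 7.971 mm
δ = Σδ_i = 8.086 mm.

8.09 mm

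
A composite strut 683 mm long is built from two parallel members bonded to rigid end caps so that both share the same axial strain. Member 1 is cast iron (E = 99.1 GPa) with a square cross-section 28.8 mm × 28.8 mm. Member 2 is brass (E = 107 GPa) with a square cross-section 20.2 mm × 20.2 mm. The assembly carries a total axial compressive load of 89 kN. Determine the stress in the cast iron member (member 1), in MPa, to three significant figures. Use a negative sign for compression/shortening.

-70.1 MPa

A_1 = 829.4 mm².
A_2 = 408 mm².
Equal strain + equilibrium ⇒ each member carries load in proportion to AE: A₁E₁ = 82200000 N, A₂E₂ = 43660000 N, ΣAE = 125900000 N.
σ₁ = P·E₁/ΣAE = -89000·99100/125900000 = -70.08 MPa.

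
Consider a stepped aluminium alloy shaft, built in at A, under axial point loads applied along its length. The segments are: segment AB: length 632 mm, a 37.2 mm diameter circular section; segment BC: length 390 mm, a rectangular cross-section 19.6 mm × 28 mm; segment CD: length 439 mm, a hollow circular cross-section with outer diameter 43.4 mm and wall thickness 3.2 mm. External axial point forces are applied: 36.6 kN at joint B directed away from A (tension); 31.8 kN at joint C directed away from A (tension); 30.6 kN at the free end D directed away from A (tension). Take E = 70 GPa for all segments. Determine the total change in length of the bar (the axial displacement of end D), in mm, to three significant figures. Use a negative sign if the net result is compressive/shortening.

Internal axial forces (sectioning from the free end, tension +): N_CD = 30.6 kN, N_BC = 62.4 kN, N_AB = 99 kN.
A_AB = 1087 mm².
A_BC = 548.8 mm².
A_CD = 404.1 mm².
δ_AB = 99000·632/(1087·70000) = 0.8224 mm
δ_BC = 62400·390/(548.8·70000) = 0.6335 mm
δ_CD = 30600·439/(404.1·70000) = 0.4749 mm
δ = Σδ_i = 1.931 mm.

1.93 mm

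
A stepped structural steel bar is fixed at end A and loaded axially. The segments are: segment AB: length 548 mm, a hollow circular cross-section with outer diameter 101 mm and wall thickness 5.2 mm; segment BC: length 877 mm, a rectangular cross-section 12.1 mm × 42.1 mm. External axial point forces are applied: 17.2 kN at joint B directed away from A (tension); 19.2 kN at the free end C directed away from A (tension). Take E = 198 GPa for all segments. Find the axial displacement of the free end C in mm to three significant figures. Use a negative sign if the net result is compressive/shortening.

Internal axial forces (sectioning from the free end, tension +): N_BC = 19.2 kN, N_AB = 36.4 kN.
A_AB = 1565 mm².
A_BC = 509.4 mm².
δ_AB = 36400·548/(1565·198000) = 0.06437 mm
δ_BC = 19200·877/(509.4·198000) = 0.1669 mm
δ = Σδ_i = 0.2313 mm.

0.231 mm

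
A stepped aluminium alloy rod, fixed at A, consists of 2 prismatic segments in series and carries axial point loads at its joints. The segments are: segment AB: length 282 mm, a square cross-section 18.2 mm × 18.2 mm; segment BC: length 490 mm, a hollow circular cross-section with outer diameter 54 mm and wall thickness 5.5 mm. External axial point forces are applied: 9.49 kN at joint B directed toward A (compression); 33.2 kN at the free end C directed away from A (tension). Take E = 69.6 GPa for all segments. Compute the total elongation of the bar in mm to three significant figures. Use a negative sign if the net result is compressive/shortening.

Internal axial forces (sectioning from the free end, tension +): N_BC = 33.2 kN, N_AB = 23.71 kN.
A_AB = 331.2 mm².
A_BC = 838 mm².
δ_AB = 23710·282/(331.2·69600) = 0.29 mm
δ_BC = 33200·490/(838·69600) = 0.2789 mm
δ = Σδ_i = 0.5689 mm.

0.569 mm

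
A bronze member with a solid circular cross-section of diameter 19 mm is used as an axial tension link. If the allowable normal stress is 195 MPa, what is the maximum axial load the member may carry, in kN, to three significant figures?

55.3 kN

A = 283.5 mm².
P_max = σ_allow · A = 195 · 283.5 = 55290 N = 55.29 kN.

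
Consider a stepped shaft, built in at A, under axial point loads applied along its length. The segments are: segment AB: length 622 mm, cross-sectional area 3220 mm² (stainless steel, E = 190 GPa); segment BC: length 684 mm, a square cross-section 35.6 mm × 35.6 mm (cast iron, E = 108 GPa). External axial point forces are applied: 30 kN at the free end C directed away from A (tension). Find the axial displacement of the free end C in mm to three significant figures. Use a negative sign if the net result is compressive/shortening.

Internal axial forces (sectioning from the free end, tension +): N_BC = 30 kN, N_AB = 30 kN.
A_BC = 1267 mm².
δ_AB = 30000·622/(3220·190000) = 0.0305 mm
δ_BC = 30000·684/(1267·108000) = 0.1499 mm
δ = Σδ_i = 0.1804 mm.

0.180 mm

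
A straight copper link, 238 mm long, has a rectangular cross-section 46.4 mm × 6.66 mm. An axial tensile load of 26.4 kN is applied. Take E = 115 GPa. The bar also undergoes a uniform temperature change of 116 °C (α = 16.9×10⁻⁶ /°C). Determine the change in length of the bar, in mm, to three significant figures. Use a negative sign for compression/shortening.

0.643 mm

A = 309 mm².
δ_mech = NL/(AE) = 26400·238/(309·115000) = 0.1768 mm.
δ_thermal = αLΔT = 16.9e-6·238·116 = 0.4666 mm.
δ = δ_mech + δ_thermal = 0.6434 mm.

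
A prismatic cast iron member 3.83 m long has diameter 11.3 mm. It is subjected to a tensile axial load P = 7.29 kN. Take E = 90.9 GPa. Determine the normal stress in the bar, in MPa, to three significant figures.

A = 100.3 mm².
σ = N/A = 7290/100.3 = 72.69 MPa.

72.7 MPa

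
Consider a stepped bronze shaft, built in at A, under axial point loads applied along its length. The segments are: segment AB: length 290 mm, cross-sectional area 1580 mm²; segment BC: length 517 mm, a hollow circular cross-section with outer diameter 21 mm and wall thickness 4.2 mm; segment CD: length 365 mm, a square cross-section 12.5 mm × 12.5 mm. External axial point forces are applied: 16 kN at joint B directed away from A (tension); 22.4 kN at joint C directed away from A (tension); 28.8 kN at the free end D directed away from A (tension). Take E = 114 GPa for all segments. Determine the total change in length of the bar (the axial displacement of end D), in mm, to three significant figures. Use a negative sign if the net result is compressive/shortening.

1.75 mm

Internal axial forces (sectioning from the free end, tension +): N_CD = 28.8 kN, N_BC = 51.2 kN, N_AB = 67.2 kN.
A_BC = 221.7 mm².
A_CD = 156.2 mm².
δ_AB = 67200·290/(1580·114000) = 0.1082 mm
δ_BC = 51200·517/(221.7·114000) = 1.047 mm
δ_CD = 28800·365/(156.2·114000) = 0.5901 mm
δ = Σδ_i = 1.746 mm.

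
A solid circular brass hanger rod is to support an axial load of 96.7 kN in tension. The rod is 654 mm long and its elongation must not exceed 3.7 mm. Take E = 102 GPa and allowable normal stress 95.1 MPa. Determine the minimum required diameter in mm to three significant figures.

Required area A ≥ P/σ_allow = 96700/95.1 = 1017 mm².
For a solid circular section, d ≥ √(4A/π) = 35.98 mm.
Elongation limit: A ≥ PL/(Eδ_allow) = 96700·654/(102000·3.7) = 167.6 mm² ⇒ d ≥ 14.61 mm.
The stress limit governs.

36.0 mm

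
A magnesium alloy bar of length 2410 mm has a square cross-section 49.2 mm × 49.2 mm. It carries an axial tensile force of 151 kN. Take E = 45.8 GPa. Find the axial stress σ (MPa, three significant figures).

62.4 MPa

A = 2421 mm².
σ = N/A = 151000/2421 = 62.38 MPa.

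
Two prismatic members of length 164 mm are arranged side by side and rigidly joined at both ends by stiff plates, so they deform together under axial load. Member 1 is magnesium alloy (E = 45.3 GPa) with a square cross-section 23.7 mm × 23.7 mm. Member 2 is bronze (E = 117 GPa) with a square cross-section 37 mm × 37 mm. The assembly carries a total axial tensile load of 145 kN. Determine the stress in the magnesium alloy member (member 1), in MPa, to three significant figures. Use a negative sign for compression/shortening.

35.4 MPa

A_1 = 561.7 mm².
A_2 = 1369 mm².
Equal strain + equilibrium ⇒ each member carries load in proportion to AE: A₁E₁ = 25440000 N, A₂E₂ = 160200000 N, ΣAE = 185600000 N.
σ₁ = P·E₁/ΣAE = 145000·45300/185600000 = 35.39 MPa.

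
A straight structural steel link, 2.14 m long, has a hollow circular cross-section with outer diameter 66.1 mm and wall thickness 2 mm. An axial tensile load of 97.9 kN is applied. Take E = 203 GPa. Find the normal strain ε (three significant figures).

A = 402.8 mm².
σ = N/A = 243.1 MPa; ε = σ/E = 243.1/203000 = 1.197e-03.

0.00120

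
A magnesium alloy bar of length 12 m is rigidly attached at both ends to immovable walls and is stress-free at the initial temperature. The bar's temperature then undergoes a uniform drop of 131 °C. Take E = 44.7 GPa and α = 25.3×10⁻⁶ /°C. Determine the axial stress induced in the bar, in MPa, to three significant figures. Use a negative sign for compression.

148 MPa

Free thermal expansion αLΔT = 25.3e-6 · 12000 · -131 = -39.77 mm.
The walls impose strain ε = −(-39.77)/12000 = 3.3143e-03; σ = Eε = 44700 · 3.3143e-03 = 148.1 MPa.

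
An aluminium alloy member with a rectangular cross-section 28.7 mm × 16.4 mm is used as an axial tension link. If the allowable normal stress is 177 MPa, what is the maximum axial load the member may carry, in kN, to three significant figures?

83.3 kN

A = 470.7 mm².
P_max = σ_allow · A = 177 · 470.7 = 83310 N = 83.31 kN.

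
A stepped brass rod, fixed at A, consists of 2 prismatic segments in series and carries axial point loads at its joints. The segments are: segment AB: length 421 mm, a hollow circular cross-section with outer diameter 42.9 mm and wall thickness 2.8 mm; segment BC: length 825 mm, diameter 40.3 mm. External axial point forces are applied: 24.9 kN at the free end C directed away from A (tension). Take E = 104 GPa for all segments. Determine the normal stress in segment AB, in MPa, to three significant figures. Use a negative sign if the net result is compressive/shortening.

70.6 MPa

Internal axial forces (sectioning from the free end, tension +): N_BC = 24.9 kN, N_AB = 24.9 kN.
A_AB = 352.7 mm².
σ_AB = N_AB/A_AB = 24900/352.7 = 70.59 MPa.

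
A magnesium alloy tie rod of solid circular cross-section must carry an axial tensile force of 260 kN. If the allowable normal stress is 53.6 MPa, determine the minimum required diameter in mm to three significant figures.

Required area A ≥ P/σ_allow = 260000/53.6 = 4851 mm².
For a solid circular section, d ≥ √(4A/π) = 78.59 mm.

78.6 mm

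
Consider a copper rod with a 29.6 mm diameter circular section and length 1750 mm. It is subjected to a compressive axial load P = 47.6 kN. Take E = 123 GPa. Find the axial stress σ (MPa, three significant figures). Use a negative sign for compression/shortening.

-69.2 MPa

A = 688.1 mm².
σ = N/A = -47600/688.1 = -69.17 MPa.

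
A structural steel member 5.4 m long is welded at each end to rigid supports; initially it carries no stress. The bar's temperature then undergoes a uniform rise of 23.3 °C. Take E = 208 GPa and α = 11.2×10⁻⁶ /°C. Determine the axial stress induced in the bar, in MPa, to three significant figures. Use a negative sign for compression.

-54.3 MPa

Free thermal expansion αLΔT = 11.2e-6 · 5400 · 23.3 = 1.409 mm.
The walls impose strain ε = −(1.409)/5400 = -2.6096e-04; σ = Eε = 208000 · -2.6096e-04 = -54.28 MPa.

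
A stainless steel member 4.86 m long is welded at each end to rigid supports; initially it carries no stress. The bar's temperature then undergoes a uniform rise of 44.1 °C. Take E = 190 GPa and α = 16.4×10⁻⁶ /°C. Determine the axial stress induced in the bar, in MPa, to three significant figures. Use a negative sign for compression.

-137 MPa

Free thermal expansion αLΔT = 16.4e-6 · 4860 · 44.1 = 3.515 mm.
The walls impose strain ε = −(3.515)/4860 = -7.2324e-04; σ = Eε = 190000 · -7.2324e-04 = -137.4 MPa.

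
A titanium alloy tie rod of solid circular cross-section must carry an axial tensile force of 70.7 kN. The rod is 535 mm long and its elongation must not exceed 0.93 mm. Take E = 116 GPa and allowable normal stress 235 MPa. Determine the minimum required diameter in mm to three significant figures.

21.1 mm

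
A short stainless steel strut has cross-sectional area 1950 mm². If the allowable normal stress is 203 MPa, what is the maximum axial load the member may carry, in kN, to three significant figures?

396 kN

P_max = σ_allow · A = 203 · 1950 = 395800 N = 395.9 kN.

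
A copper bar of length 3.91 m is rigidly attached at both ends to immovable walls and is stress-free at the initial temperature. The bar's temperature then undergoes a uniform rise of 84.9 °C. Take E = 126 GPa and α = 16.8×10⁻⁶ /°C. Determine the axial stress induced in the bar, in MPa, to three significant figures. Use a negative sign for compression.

-180 MPa

Free thermal expansion αLΔT = 16.8e-6 · 3910 · 84.9 = 5.577 mm.
The walls impose strain ε = −(5.577)/3910 = -1.4263e-03; σ = Eε = 126000 · -1.4263e-03 = -179.7 MPa.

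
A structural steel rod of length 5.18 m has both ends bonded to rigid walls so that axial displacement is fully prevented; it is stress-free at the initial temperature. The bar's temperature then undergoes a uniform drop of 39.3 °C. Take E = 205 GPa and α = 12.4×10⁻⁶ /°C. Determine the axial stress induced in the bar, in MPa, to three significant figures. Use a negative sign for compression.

Free thermal expansion αLΔT = 12.4e-6 · 5180 · -39.3 = -2.524 mm.
The walls impose strain ε = −(-2.524)/5180 = 4.8732e-04; σ = Eε = 205000 · 4.8732e-04 = 99.9 MPa.

99.9 MPa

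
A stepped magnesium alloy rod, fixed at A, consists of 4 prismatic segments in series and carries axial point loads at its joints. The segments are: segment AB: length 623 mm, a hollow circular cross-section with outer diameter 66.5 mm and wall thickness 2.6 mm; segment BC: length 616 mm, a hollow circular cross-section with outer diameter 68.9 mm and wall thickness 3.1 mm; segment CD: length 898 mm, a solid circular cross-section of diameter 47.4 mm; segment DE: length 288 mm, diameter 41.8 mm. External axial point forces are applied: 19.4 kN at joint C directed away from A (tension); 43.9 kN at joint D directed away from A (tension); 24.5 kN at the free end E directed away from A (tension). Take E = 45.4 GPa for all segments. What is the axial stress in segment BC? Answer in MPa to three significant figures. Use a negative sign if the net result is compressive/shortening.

Internal axial forces (sectioning from the free end, tension +): N_DE = 24.5 kN, N_CD = 68.4 kN, N_BC = 87.8 kN, N_AB = 87.8 kN.
A_BC = 640.8 mm².
σ_BC = N_BC/A_BC = 87800/640.8 = 137 MPa.

137 MPa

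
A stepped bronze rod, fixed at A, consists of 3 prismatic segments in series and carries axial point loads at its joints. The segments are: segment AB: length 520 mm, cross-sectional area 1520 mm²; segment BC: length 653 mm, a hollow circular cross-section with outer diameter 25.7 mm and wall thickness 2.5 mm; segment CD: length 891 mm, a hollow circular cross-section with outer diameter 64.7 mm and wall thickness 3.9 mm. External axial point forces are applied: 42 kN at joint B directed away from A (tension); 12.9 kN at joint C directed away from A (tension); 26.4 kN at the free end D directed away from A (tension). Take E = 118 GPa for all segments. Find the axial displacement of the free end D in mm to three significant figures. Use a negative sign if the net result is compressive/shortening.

1.70 mm

Internal axial forces (sectioning from the free end, tension +): N_CD = 26.4 kN, N_BC = 39.3 kN, N_AB = 81.3 kN.
A_BC = 182.2 mm².
A_CD = 744.9 mm².
δ_AB = 81300·520/(1520·118000) = 0.2357 mm
δ_BC = 39300·653/(182.2·118000) = 1.194 mm
δ_CD = 26400·891/(744.9·118000) = 0.2676 mm
δ = Σδ_i = 1.697 mm.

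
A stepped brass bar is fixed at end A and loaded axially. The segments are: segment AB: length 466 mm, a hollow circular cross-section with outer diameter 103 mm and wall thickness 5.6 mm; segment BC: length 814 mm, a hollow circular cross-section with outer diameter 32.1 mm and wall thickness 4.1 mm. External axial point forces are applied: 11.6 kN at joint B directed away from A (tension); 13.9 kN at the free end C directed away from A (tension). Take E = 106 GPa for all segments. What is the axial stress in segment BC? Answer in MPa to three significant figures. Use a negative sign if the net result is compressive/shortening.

Internal axial forces (sectioning from the free end, tension +): N_BC = 13.9 kN, N_AB = 25.5 kN.
A_BC = 360.7 mm².
σ_BC = N_BC/A_BC = 13900/360.7 = 38.54 MPa.

38.5 MPa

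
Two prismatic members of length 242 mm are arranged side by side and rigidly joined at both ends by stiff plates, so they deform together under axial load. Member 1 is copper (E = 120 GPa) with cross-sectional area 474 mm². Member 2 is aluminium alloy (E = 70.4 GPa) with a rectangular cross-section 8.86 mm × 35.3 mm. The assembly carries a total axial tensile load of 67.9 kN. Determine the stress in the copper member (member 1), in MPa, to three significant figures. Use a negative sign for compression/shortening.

A_2 = 312.8 mm².
Equal strain + equilibrium ⇒ each member carries load in proportion to AE: A₁E₁ = 56880000 N, A₂E₂ = 22020000 N, ΣAE = 78900000 N.
σ₁ = P·E₁/ΣAE = 67900·120000/78900000 = 103.3 MPa.

103 MPa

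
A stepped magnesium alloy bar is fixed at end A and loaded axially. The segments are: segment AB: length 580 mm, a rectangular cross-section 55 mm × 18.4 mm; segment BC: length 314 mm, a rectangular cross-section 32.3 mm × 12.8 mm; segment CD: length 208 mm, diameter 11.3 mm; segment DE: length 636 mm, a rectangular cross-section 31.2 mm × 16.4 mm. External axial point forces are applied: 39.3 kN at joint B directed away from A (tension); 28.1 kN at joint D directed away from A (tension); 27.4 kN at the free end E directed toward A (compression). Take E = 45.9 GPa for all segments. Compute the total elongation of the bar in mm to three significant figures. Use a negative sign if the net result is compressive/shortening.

Internal axial forces (sectioning from the free end, tension +): N_DE = -27.4 kN, N_CD = 0.7 kN, N_BC = 0.7 kN, N_AB = 40 kN.
A_AB = 1012 mm².
A_BC = 413.4 mm².
A_CD = 100.3 mm².
A_DE = 511.7 mm².
δ_AB = 40000·580/(1012·45900) = 0.4995 mm
δ_BC = 700·314/(413.4·45900) = 0.01158 mm
δ_CD = 700·208/(100.3·45900) = 0.03163 mm
δ_DE = -27400·636/(511.7·45900) = -0.742 mm
δ = Σδ_i = -0.1993 mm.

-0.199 mm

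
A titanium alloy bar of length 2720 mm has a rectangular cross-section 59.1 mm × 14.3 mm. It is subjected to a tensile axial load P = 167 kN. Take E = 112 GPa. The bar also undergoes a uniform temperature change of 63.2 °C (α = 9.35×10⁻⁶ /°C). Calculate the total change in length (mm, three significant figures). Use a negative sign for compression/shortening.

A = 845.1 mm².
δ_mech = NL/(AE) = 167000·2720/(845.1·112000) = 4.799 mm.
δ_thermal = αLΔT = 9.35e-6·2720·63.2 = 1.607 mm.
δ = δ_mech + δ_thermal = 6.406 mm.

6.41 mm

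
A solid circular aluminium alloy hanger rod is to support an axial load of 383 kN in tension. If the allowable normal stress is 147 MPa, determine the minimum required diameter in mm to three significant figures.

57.6 mm

Required area A ≥ P/σ_allow = 383000/147 = 2605 mm².
For a solid circular section, d ≥ √(4A/π) = 57.6 mm.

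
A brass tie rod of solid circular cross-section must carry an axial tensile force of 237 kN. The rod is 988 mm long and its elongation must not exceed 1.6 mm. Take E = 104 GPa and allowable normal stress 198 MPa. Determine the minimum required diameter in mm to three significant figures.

Required area A ≥ P/σ_allow = 237000/198 = 1197 mm².
For a solid circular section, d ≥ √(4A/π) = 39.04 mm.
Elongation limit: A ≥ PL/(Eδ_allow) = 237000·988/(104000·1.6) = 1407 mm² ⇒ d ≥ 42.33 mm.
The elongation limit governs.

42.3 mm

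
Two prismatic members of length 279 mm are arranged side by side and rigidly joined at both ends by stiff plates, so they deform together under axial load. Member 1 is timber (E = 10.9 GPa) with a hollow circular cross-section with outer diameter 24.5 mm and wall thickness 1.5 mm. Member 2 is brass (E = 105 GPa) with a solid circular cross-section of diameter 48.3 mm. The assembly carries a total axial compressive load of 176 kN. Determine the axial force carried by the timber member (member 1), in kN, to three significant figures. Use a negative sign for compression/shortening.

A_1 = 108.4 mm².
A_2 = 1832 mm².
Equal strain + equilibrium ⇒ each member carries load in proportion to AE: A₁E₁ = 1181000 N, A₂E₂ = 192400000 N, ΣAE = 193600000 N.
F₁ = P·A₁E₁/ΣAE = -176000·1181000/193600000 = -1074 N.

-1.07 kN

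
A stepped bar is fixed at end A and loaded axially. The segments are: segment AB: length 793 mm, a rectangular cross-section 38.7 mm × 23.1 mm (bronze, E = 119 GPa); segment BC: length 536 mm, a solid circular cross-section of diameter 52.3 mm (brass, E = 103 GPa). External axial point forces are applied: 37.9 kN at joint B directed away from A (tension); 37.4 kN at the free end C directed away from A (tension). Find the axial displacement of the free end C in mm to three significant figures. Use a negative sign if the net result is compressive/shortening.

Internal axial forces (sectioning from the free end, tension +): N_BC = 37.4 kN, N_AB = 75.3 kN.
A_AB = 894 mm².
A_BC = 2148 mm².
δ_AB = 75300·793/(894·119000) = 0.5613 mm
δ_BC = 37400·536/(2148·103000) = 0.0906 mm
δ = Σδ_i = 0.6519 mm.

0.652 mm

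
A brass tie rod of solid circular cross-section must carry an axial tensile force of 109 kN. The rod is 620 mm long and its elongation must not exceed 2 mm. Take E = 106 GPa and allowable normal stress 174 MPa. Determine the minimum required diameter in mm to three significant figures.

28.2 mm

Required area A ≥ P/σ_allow = 109000/174 = 626.4 mm².
For a solid circular section, d ≥ √(4A/π) = 28.24 mm.
Elongation limit: A ≥ PL/(Eδ_allow) = 109000·620/(106000·2) = 318.8 mm² ⇒ d ≥ 20.15 mm.
The stress limit governs.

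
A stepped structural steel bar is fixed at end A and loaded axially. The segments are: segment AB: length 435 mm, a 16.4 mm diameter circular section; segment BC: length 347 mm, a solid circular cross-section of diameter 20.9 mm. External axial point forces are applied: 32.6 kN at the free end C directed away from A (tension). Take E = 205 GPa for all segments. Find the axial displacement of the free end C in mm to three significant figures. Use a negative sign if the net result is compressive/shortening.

Internal axial forces (sectioning from the free end, tension +): N_BC = 32.6 kN, N_AB = 32.6 kN.
A_AB = 211.2 mm².
A_BC = 343.1 mm².
δ_AB = 32600·435/(211.2·205000) = 0.3275 mm
δ_BC = 32600·347/(343.1·205000) = 0.1608 mm
δ = Σδ_i = 0.4883 mm.

0.488 mm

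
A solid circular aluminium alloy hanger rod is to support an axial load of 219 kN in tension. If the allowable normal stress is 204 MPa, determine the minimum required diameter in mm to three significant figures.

Required area A ≥ P/σ_allow = 219000/204 = 1074 mm².
For a solid circular section, d ≥ √(4A/π) = 36.97 mm.

37.0 mm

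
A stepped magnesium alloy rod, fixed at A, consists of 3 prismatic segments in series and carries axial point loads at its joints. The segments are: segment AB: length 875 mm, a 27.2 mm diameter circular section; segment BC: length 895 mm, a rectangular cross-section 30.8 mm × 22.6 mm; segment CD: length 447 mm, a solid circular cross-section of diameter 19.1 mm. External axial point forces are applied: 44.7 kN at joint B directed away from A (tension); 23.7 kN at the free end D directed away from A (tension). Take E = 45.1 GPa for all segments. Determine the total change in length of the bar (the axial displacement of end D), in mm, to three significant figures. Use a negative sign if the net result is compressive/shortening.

3.78 mm

Internal axial forces (sectioning from the free end, tension +): N_CD = 23.7 kN, N_BC = 23.7 kN, N_AB = 68.4 kN.
A_AB = 581.1 mm².
A_BC = 696.1 mm².
A_CD = 286.5 mm².
δ_AB = 68400·875/(581.1·45100) = 2.284 mm
δ_BC = 23700·895/(696.1·45100) = 0.6757 mm
δ_CD = 23700·447/(286.5·45100) = 0.8198 mm
δ = Σδ_i = 3.779 mm.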